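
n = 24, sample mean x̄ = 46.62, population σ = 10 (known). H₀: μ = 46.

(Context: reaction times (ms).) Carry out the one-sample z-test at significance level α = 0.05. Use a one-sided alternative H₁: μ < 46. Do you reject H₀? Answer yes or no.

reject H₀: no

SE = σ/√n = 10/√24 = 2.0412
z = (x̄−μ₀)/SE = (46.62−46)/2.0412 = 0.3037
p-value (one-sided, H₁ less) = 0.61934
At α=0.05: p ≥ α → fail to reject H₀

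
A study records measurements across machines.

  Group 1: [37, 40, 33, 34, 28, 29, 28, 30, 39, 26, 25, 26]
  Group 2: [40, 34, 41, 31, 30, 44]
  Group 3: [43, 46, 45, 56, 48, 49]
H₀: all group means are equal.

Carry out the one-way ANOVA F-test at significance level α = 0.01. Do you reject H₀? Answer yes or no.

reject H₀: yes

Group means [31.25, 36.67, 47.83], grand mean 36.750
SSB = Σnᵢ(x̄ᵢ−x̄)² = 1100.083; SSW = ΣΣ(x−x̄ᵢ)² = 572.417
MSB = 1100.083/2 = 550.0417; MSW = 572.417/21 = 27.2579
F = MSB/MSW = 20.1791
df = (2, 21)
p-value (upper-tail) = 0.00001
At α=0.01: p < α → reject H₀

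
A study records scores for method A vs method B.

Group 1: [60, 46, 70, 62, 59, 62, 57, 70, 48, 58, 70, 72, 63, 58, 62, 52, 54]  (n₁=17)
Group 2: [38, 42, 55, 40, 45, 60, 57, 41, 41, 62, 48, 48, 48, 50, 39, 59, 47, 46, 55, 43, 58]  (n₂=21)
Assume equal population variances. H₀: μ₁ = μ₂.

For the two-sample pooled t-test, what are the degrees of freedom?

degrees of freedom = 36

df = n₁ + n₂ − 2 = 17 + 21 − 2 = 36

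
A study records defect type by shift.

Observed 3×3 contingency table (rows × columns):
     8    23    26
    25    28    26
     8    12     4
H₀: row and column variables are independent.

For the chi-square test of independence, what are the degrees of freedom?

degrees of freedom = 4

df = (r−1)(c−1) = (3−1)·(3−1) = 4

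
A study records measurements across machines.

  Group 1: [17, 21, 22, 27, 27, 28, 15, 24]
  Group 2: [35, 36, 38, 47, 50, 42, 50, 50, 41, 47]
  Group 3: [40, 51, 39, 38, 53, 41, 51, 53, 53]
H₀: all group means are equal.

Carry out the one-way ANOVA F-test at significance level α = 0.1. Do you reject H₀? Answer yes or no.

reject H₀: yes

Group means [22.62, 43.60, 46.56], grand mean 38.370
SSB = Σnᵢ(x̄ᵢ−x̄)² = 2859.799; SSW = ΣΣ(x−x̄ᵢ)² = 848.497
MSB = 2859.799/2 = 1429.8995; MSW = 848.497/24 = 35.3541
F = MSB/MSW = 40.4451
df = (2, 24)
p-value (upper-tail) = 0.00000
At α=0.1: p < α → reject H₀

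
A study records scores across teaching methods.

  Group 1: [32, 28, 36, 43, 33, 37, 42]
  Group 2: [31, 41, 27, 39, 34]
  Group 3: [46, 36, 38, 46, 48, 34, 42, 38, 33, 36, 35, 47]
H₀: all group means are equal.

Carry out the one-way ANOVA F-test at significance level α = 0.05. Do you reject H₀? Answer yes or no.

reject H₀: no

Group means [35.86, 34.40, 39.92], grand mean 37.583
SSB = Σnᵢ(x̄ᵢ−x̄)² = 136.860; SSW = ΣΣ(x−x̄ᵢ)² = 644.974
MSB = 136.860/2 = 68.4298; MSW = 644.974/21 = 30.7130
F = MSB/MSW = 2.2280
df = (2, 21)
p-value (upper-tail) = 0.13258
At α=0.05: p ≥ α → fail to reject H₀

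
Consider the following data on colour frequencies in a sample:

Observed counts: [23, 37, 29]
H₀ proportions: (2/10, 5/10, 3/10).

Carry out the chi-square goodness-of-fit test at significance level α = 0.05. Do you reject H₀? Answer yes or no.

reject H₀: no

n = 89; E_i = n·p_i = [17.80, 44.50, 26.70]
χ² = (23−17.80)²/17.80 + (37−44.50)²/44.50 + (29−26.70)²/26.70 = 2.9813
df = 2
p-value (upper-tail) = 0.22523
At α=0.05: p ≥ α → fail to reject H₀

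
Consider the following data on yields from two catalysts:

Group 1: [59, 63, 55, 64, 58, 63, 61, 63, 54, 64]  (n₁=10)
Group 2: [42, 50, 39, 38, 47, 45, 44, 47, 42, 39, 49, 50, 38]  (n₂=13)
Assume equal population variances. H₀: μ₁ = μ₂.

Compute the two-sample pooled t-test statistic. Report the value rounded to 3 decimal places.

x̄₁=60.400, s₁=3.718, n₁=10
x̄₂=43.846, s₂=4.525, n₂=13
s_p² = [9·3.718² + 12·4.525²]/21 = 17.6234
SE = √(s_p²·(1/10+1/13)) = 1.7658
t = (60.400−43.846)/1.7658 = 9.3748
df = 21

test statistic = 9.375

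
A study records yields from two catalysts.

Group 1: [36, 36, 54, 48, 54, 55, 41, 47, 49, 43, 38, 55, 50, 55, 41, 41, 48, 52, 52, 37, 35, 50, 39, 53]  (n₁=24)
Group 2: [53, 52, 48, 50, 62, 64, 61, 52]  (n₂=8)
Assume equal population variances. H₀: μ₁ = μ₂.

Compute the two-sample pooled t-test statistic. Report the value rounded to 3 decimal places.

test statistic = -3.240

x̄₁=46.208, s₁=7.040, n₁=24
x̄₂=55.250, s₂=6.112, n₂=8
s_p² = [23·7.040² + 7·6.112²]/30 = 46.7153
SE = √(s_p²·(1/24+1/8)) = 2.7903
t = (46.208−55.250)/2.7903 = -3.2404
df = 30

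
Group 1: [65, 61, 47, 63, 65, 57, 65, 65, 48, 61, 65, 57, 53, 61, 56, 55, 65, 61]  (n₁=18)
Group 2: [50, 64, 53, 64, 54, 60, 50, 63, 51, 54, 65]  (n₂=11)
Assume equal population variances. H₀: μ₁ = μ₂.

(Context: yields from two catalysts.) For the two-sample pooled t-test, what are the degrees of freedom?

degrees of freedom = 27

df = n₁ + n₂ − 2 = 18 + 11 − 2 = 27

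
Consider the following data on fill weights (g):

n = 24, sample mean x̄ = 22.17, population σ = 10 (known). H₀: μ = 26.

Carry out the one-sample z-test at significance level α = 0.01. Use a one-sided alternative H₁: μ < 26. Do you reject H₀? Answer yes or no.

SE = σ/√n = 10/√24 = 2.0412
z = (x̄−μ₀)/SE = (22.17−26)/2.0412 = -1.8763
p-value (one-sided, H₁ less) = 0.03031
At α=0.01: p ≥ α → fail to reject H₀

reject H₀: no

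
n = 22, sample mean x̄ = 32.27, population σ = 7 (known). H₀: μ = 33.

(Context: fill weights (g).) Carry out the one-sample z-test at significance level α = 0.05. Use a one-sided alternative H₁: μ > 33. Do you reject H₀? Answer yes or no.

SE = σ/√n = 7/√22 = 1.4924
z = (x̄−μ₀)/SE = (32.27−33)/1.4924 = -0.4891
p-value (one-sided, H₁ greater) = 0.68763
At α=0.05: p ≥ α → fail to reject H₀

reject H₀: no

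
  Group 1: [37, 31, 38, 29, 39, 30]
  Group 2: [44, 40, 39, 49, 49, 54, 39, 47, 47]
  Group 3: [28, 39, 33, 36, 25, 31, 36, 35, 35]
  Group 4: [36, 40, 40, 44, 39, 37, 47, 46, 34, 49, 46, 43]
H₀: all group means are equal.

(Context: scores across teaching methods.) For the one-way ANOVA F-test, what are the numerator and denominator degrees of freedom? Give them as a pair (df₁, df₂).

k = 4 groups, N = 36 total
df = (k−1, N−k) = (4−1, 36−4) = (3, 32)

degrees of freedom = [3, 32]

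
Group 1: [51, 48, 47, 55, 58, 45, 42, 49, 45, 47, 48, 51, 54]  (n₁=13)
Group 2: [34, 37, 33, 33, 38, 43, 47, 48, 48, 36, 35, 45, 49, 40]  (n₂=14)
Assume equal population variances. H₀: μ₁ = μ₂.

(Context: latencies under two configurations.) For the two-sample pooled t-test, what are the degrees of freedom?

df = n₁ + n₂ − 2 = 13 + 14 − 2 = 25

degrees of freedom = 25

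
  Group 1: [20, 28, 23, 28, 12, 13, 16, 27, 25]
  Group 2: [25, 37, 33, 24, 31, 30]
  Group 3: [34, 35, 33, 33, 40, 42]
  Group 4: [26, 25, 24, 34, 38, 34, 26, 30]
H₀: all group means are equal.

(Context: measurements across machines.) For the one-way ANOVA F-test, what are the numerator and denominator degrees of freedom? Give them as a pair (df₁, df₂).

degrees of freedom = [3, 25]

k = 4 groups, N = 29 total
df = (k−1, N−k) = (4−1, 29−4) = (3, 25)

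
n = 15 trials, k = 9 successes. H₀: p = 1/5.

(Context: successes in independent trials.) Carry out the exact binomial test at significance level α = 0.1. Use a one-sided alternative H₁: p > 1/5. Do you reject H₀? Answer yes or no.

Exact binomial: n=15, k=9, p₀=1/5=0.2000
P(X≥9) from Σ C(n,i)·p₀^i·(1−p₀)^(n−i)
p-value (one-sided, H₁ greater) = 0.00078
At α=0.1: p < α → reject H₀

reject H₀: yes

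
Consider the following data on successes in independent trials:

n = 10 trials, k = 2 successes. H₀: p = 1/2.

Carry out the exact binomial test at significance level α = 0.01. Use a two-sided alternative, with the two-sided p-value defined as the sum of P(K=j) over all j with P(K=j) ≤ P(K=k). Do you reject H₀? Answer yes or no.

Exact binomial: n=10, k=2, p₀=1/2=0.5000
P(X=j) = C(n,j)·p₀^j·(1−p₀)^(n−j); p = Σ P(X=j) over j with P(X=j) ≤ P(X=2)
p-value (two-sided) = 0.10938
At α=0.01: p ≥ α → fail to reject H₀

reject H₀: no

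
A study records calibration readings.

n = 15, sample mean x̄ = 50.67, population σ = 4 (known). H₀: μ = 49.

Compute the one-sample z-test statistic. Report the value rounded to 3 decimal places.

test statistic = 1.617

SE = σ/√n = 4/√15 = 1.0328
z = (x̄−μ₀)/SE = (50.67−49)/1.0328 = 1.6170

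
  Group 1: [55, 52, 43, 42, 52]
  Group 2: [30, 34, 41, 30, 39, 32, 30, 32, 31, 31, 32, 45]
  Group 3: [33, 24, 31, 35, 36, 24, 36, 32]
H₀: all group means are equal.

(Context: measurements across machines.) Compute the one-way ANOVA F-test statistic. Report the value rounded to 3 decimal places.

test statistic = 19.781

Group means [48.80, 33.92, 31.38], grand mean 36.080
SSB = Σnᵢ(x̄ᵢ−x̄)² = 1042.248; SSW = ΣΣ(x−x̄ᵢ)² = 579.592
MSB = 1042.248/2 = 521.1242; MSW = 579.592/22 = 26.3451
F = MSB/MSW = 19.7807
df = (2, 22)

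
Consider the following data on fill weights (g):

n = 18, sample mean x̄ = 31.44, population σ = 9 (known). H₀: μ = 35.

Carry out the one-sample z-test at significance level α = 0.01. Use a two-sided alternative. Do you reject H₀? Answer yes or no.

reject H₀: no

SE = σ/√n = 9/√18 = 2.1213
z = (x̄−μ₀)/SE = (31.44−35)/2.1213 = -1.6782
p-value (two-sided) = 0.09331
At α=0.01: p ≥ α → fail to reject H₀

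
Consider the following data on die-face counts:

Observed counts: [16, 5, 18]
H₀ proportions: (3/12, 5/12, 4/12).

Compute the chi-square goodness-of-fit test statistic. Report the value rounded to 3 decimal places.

n = 39; E_i = n·p_i = [9.75, 16.25, 13.00]
χ² = (16−9.75)²/9.75 + (5−16.25)²/16.25 + (18−13.00)²/13.00 = 13.7179
df = 2

test statistic = 13.718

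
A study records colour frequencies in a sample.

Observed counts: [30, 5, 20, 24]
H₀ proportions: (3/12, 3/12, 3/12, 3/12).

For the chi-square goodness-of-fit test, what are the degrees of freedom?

df = k − 1 = 4 − 1 = 3

degrees of freedom = 3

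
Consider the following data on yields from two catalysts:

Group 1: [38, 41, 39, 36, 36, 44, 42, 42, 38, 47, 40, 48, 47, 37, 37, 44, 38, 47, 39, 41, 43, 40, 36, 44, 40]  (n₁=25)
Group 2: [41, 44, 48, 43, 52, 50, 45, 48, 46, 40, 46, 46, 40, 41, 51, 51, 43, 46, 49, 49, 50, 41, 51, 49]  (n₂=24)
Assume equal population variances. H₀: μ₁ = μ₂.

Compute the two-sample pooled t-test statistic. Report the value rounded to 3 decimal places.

x̄₁=40.960, s₁=3.736, n₁=25
x̄₂=46.250, s₂=3.881, n₂=24
s_p² = [24·3.736² + 23·3.881²]/47 = 14.4991
SE = √(s_p²·(1/25+1/24)) = 1.0882
t = (40.960−46.250)/1.0882 = -4.8614
df = 47

test statistic = -4.861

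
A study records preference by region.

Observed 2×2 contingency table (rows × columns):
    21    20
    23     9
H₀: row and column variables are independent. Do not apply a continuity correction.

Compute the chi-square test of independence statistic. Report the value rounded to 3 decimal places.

Row totals [41, 32], col totals [44, 29], n=73
χ² = (21−24.71)²/24.71 + (20−16.29)²/16.29 + (23−19.29)²/19.29 + (9−12.71)²/12.71 = 3.2024
df = 1

test statistic = 3.202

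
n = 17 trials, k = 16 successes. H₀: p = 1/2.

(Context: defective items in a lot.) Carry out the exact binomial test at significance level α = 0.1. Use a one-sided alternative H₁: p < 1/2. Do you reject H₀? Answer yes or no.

Exact binomial: n=17, k=16, p₀=1/2=0.5000
P(X≤16) from Σ C(n,i)·p₀^i·(1−p₀)^(n−i)
p-value (one-sided, H₁ less) = 0.99999
At α=0.1: p ≥ α → fail to reject H₀

reject H₀: no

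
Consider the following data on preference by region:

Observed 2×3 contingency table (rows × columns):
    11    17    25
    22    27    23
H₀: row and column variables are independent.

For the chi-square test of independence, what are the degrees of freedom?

df = (r−1)(c−1) = (2−1)·(3−1) = 2

degrees of freedom = 2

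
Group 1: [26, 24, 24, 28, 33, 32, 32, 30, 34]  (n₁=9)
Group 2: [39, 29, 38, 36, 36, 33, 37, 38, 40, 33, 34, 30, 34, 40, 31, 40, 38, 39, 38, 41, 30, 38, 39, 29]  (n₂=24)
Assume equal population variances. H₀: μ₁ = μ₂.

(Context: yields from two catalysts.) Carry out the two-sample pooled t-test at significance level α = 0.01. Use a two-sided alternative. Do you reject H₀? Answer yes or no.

reject H₀: yes

x̄₁=29.222, s₁=3.866, n₁=9
x̄₂=35.833, s₂=3.852, n₂=24
s_p² = [8·3.866² + 23·3.852²]/31 = 14.8674
SE = √(s_p²·(1/9+1/24)) = 1.5071
t = (29.222−35.833)/1.5071 = -4.3866
df = 31
p-value (two-sided) = 0.00012
At α=0.01: p < α → reject H₀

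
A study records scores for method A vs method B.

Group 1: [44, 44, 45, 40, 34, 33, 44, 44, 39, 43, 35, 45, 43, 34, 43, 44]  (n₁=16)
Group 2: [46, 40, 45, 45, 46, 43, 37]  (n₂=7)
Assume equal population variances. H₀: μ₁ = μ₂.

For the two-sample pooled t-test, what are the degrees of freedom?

df = n₁ + n₂ − 2 = 16 + 7 − 2 = 21

degrees of freedom = 21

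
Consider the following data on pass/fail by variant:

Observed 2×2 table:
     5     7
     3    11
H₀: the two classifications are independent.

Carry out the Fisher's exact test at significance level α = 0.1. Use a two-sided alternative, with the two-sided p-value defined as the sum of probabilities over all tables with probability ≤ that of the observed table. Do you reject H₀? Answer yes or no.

Margins: r₁=12, r₂=14, c₁=8, c₂=18, n=26
p_obs = C(12,5)·C(14,3)/C(26,8); sum pmf over tables with pmf ≤ p_obs
p-value (two-sided) = 0.40092
At α=0.1: p ≥ α → fail to reject H₀

reject H₀: no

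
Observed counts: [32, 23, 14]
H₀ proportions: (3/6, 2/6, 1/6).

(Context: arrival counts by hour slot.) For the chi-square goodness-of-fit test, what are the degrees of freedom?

df = k − 1 = 3 − 1 = 2

degrees of freedom = 2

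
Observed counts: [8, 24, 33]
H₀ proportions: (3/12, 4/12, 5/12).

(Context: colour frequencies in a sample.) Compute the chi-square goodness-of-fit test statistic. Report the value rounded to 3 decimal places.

test statistic = 5.732

n = 65; E_i = n·p_i = [16.25, 21.67, 27.08]
χ² = (8−16.25)²/16.25 + (24−21.67)²/21.67 + (33−27.08)²/27.08 = 5.7323
df = 2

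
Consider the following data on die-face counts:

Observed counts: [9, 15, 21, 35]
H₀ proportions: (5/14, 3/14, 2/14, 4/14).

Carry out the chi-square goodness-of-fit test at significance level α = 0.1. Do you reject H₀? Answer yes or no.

n = 80; E_i = n·p_i = [28.57, 17.14, 11.43, 22.86]
χ² = (9−28.57)²/28.57 + (15−17.14)²/17.14 + (21−11.43)²/11.43 + (35−22.86)²/22.86 = 28.1413
df = 3
p-value (upper-tail) = 0.00000
At α=0.1: p < α → reject H₀

reject H₀: yes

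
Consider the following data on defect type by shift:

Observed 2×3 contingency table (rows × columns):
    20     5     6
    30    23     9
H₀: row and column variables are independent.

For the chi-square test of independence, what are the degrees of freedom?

df = (r−1)(c−1) = (2−1)·(3−1) = 2

degrees of freedom = 2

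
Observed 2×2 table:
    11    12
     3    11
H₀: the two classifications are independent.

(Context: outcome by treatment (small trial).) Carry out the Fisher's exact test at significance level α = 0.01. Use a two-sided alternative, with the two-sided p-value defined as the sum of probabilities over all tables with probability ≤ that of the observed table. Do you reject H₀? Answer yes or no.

reject H₀: no

Margins: r₁=23, r₂=14, c₁=14, c₂=23, n=37
p_obs = C(23,11)·C(14,3)/C(37,14); sum pmf over tables with pmf ≤ p_obs
p-value (two-sided) = 0.16572
At α=0.01: p ≥ α → fail to reject H₀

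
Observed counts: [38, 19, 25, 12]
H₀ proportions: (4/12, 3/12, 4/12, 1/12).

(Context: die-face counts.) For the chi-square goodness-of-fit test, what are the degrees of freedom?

degrees of freedom = 3

df = k − 1 = 4 − 1 = 3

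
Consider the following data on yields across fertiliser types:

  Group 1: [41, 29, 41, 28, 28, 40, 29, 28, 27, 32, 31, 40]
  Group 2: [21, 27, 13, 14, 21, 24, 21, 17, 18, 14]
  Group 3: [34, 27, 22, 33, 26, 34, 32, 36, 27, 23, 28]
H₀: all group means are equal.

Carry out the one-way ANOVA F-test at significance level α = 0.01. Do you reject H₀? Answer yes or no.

reject H₀: yes

Group means [32.83, 19.00, 29.27], grand mean 27.455
SSB = Σnᵢ(x̄ᵢ−x̄)² = 1098.333; SSW = ΣΣ(x−x̄ᵢ)² = 791.848
MSB = 1098.333/2 = 549.1667; MSW = 791.848/30 = 26.3949
F = MSB/MSW = 20.8057
df = (2, 30)
p-value (upper-tail) = 0.00000
At α=0.01: p < α → reject H₀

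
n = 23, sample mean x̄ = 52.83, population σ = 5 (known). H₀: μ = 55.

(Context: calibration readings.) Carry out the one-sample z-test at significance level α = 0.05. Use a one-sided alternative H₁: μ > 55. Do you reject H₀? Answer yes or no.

reject H₀: no

SE = σ/√n = 5/√23 = 1.0426
z = (x̄−μ₀)/SE = (52.83−55)/1.0426 = -2.0814
p-value (one-sided, H₁ greater) = 0.98130
At α=0.05: p ≥ α → fail to reject H₀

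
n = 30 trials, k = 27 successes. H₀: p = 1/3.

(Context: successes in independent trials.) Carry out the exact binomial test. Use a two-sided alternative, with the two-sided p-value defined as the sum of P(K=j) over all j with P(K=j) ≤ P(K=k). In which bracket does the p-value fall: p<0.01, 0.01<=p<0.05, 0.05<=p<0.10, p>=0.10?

Exact binomial: n=30, k=27, p₀=1/3=0.3333
P(X=j) = C(n,j)·p₀^j·(1−p₀)^(n−j); p = Σ P(X=j) over j with P(X=j) ≤ P(X=27)
p-value (two-sided) = 0.00000
→ bracket: p<0.01

p-value bracket: p<0.01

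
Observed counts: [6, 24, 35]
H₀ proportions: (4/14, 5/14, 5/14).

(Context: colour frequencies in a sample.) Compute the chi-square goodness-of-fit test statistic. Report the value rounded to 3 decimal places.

n = 65; E_i = n·p_i = [18.57, 23.21, 23.21]
χ² = (6−18.57)²/18.57 + (24−23.21)²/23.21 + (35−23.21)²/23.21 = 14.5200
df = 2

test statistic = 14.520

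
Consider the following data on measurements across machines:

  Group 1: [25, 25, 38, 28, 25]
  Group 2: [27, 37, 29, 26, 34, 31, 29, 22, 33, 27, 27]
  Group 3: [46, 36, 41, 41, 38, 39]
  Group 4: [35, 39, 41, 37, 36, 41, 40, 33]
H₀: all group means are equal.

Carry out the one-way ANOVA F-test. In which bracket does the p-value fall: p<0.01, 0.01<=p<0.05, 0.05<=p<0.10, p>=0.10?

p-value bracket: p<0.01

Group means [28.20, 29.27, 40.17, 37.75], grand mean 33.533
SSB = Σnᵢ(x̄ᵢ−x̄)² = 748.152; SSW = ΣΣ(x−x̄ᵢ)² = 425.315
MSB = 748.152/3 = 249.3838; MSW = 425.315/26 = 16.3583
F = MSB/MSW = 15.2451
df = (3, 26)
p-value (upper-tail) = 0.00001
→ bracket: p<0.01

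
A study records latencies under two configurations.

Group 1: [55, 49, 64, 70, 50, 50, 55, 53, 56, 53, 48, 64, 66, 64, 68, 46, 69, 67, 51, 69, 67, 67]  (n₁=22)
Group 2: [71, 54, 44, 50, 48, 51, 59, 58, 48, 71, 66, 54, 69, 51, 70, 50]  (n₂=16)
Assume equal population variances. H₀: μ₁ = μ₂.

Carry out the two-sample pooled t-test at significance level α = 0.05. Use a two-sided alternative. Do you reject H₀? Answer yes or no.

reject H₀: no

x̄₁=59.136, s₁=8.300, n₁=22
x̄₂=57.125, s₂=9.344, n₂=16
s_p² = [21·8.300² + 15·9.344²]/36 = 76.5650
SE = √(s_p²·(1/22+1/16)) = 2.8750
t = (59.136−57.125)/2.8750 = 0.6996
df = 36
p-value (two-sided) = 0.48867
At α=0.05: p ≥ α → fail to reject H₀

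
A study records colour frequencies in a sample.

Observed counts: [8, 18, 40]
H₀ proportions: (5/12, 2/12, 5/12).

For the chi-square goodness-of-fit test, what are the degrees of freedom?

df = k − 1 = 3 − 1 = 2

degrees of freedom = 2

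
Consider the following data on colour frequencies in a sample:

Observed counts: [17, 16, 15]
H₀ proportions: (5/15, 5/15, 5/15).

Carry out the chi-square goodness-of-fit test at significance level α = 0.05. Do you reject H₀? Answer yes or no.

n = 48; E_i = n·p_i = [16.00, 16.00, 16.00]
χ² = (17−16.00)²/16.00 + (16−16.00)²/16.00 + (15−16.00)²/16.00 = 0.1250
df = 2
p-value (upper-tail) = 0.93941
At α=0.05: p ≥ α → fail to reject H₀

reject H₀: no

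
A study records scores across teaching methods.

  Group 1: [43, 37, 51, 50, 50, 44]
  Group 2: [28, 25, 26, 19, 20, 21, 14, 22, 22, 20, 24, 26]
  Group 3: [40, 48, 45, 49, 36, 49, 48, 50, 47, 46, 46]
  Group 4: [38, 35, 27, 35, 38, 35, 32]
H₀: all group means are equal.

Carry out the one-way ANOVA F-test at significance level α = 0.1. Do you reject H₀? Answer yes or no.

reject H₀: yes

Group means [45.83, 22.25, 45.82, 34.29], grand mean 35.722
SSB = Σnᵢ(x̄ᵢ−x̄)² = 3927.074; SSW = ΣΣ(x−x̄ᵢ)² = 580.148
MSB = 3927.074/3 = 1309.0247; MSW = 580.148/32 = 18.1296
F = MSB/MSW = 72.2036
df = (3, 32)
p-value (upper-tail) = 0.00000
At α=0.1: p < α → reject H₀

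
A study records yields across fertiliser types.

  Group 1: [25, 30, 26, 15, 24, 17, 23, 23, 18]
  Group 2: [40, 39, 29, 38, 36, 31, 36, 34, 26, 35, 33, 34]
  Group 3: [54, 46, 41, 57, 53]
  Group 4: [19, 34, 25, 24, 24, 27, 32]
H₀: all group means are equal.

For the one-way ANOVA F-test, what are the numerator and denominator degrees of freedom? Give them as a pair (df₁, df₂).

degrees of freedom = [3, 29]

k = 4 groups, N = 33 total
df = (k−1, N−k) = (4−1, 33−4) = (3, 29)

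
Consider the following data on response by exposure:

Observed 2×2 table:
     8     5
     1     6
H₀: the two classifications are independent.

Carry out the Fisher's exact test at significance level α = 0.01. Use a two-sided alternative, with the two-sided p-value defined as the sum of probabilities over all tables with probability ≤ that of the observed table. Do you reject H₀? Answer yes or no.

reject H₀: no

Margins: r₁=13, r₂=7, c₁=9, c₂=11, n=20
p_obs = C(13,8)·C(7,1)/C(20,9); sum pmf over tables with pmf ≤ p_obs
p-value (two-sided) = 0.07028
At α=0.01: p ≥ α → fail to reject H₀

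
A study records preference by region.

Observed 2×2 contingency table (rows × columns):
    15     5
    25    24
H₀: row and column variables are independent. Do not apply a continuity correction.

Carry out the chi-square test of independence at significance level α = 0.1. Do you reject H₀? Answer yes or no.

reject H₀: yes

Row totals [20, 49], col totals [40, 29], n=69
χ² = (15−11.59)²/11.59 + (5−8.41)²/8.41 + (25−28.41)²/28.41 + (24−20.59)²/20.59 = 3.3520
df = 1
p-value (upper-tail) = 0.06712
At α=0.1: p < α → reject H₀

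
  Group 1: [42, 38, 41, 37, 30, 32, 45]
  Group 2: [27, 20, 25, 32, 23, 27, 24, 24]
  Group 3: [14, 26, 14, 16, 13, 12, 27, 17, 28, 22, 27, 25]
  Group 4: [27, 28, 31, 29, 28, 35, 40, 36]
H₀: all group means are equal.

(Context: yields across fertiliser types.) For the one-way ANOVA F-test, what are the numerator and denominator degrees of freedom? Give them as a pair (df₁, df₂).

degrees of freedom = [3, 31]

k = 4 groups, N = 35 total
df = (k−1, N−k) = (4−1, 35−4) = (3, 31)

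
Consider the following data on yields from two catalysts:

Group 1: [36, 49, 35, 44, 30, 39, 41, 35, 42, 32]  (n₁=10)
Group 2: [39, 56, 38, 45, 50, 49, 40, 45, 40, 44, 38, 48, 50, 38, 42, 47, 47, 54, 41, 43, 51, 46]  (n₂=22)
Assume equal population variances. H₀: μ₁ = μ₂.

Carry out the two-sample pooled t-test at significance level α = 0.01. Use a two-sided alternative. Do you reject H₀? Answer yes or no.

reject H₀: yes

x̄₁=38.300, s₁=5.813, n₁=10
x̄₂=45.045, s₂=5.278, n₂=22
s_p² = [9·5.813² + 21·5.278²]/30 = 29.6352
SE = √(s_p²·(1/10+1/22)) = 2.0762
t = (38.300−45.045)/2.0762 = -3.2490
df = 30
p-value (two-sided) = 0.00285
At α=0.01: p < α → reject H₀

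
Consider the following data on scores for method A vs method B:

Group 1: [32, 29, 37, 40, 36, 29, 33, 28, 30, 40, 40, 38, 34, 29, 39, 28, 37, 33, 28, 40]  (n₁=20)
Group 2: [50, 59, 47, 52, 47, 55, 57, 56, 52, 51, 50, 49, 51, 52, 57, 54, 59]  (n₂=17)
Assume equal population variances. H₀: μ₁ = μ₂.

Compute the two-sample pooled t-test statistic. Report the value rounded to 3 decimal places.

test statistic = -13.277

x̄₁=34.000, s₁=4.657, n₁=20
x̄₂=52.824, s₂=3.828, n₂=17
s_p² = [19·4.657² + 16·3.828²]/35 = 18.4706
SE = √(s_p²·(1/20+1/17)) = 1.4178
t = (34.000−52.824)/1.4178 = -13.2770
df = 35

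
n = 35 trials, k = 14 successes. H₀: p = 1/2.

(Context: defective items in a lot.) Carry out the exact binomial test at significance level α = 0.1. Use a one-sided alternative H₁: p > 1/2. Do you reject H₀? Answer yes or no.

reject H₀: no

Exact binomial: n=35, k=14, p₀=1/2=0.5000
P(X≥14) from Σ C(n,i)·p₀^i·(1−p₀)^(n−i)
p-value (one-sided, H₁ greater) = 0.91227
At α=0.1: p ≥ α → fail to reject H₀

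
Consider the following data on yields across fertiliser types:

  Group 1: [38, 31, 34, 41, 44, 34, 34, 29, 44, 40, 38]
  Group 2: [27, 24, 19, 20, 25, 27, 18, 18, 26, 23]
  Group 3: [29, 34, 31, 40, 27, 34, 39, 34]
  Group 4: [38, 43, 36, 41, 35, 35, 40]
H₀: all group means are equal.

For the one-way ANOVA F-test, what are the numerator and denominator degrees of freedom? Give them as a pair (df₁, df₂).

k = 4 groups, N = 36 total
df = (k−1, N−k) = (4−1, 36−4) = (3, 32)

degrees of freedom = [3, 32]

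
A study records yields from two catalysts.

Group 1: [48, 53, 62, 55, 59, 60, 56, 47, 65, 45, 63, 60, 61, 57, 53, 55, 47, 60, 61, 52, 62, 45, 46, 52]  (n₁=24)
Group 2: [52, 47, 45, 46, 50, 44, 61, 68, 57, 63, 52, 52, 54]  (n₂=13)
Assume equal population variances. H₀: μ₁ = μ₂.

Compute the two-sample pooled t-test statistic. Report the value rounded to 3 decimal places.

test statistic = 0.875

x̄₁=55.167, s₁=6.302, n₁=24
x̄₂=53.154, s₂=7.347, n₂=13
s_p² = [23·6.302² + 12·7.347²]/35 = 44.6007
SE = √(s_p²·(1/24+1/13)) = 2.2998
t = (55.167−53.154)/2.2998 = 0.8752
df = 35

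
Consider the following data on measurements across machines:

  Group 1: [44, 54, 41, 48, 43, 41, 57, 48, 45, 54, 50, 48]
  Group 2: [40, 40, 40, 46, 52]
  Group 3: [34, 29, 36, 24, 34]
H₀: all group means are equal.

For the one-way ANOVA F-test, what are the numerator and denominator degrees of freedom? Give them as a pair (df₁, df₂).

degrees of freedom = [2, 19]

k = 3 groups, N = 22 total
df = (k−1, N−k) = (3−1, 22−3) = (2, 19)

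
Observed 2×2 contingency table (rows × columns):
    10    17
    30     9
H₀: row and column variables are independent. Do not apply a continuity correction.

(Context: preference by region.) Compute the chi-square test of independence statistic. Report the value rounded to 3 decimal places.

test statistic = 10.631

Row totals [27, 39], col totals [40, 26], n=66
χ² = (10−16.36)²/16.36 + (17−10.64)²/10.64 + (30−23.64)²/23.64 + (9−15.36)²/15.36 = 10.6312
df = 1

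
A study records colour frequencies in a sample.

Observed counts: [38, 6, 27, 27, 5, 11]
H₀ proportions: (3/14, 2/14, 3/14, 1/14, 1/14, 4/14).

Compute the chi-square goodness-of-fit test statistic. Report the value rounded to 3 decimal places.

test statistic = 73.475

n = 114; E_i = n·p_i = [24.43, 16.29, 24.43, 8.14, 8.14, 32.57]
χ² = (38−24.43)²/24.43 + (6−16.29)²/16.29 + (27−24.43)²/24.43 + (27−8.14)²/8.14 + (5−8.14)²/8.14 + (11−32.57)²/32.57 = 73.4751
df = 5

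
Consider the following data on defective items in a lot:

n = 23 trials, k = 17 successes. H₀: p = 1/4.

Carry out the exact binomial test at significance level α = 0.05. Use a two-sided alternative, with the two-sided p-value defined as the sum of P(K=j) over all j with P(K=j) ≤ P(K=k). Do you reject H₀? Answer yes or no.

Exact binomial: n=23, k=17, p₀=1/4=0.2500
P(X=j) = C(n,j)·p₀^j·(1−p₀)^(n−j); p = Σ P(X=j) over j with P(X=j) ≤ P(X=17)
p-value (two-sided) = 0.00000
At α=0.05: p < α → reject H₀

reject H₀: yes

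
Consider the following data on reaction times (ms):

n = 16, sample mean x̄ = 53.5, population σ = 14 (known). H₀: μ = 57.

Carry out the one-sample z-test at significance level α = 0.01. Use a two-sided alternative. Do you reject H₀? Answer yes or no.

reject H₀: no

SE = σ/√n = 14/√16 = 3.5000
z = (x̄−μ₀)/SE = (53.5−57)/3.5000 = -1.0000
p-value (two-sided) = 0.31731
At α=0.01: p ≥ α → fail to reject H₀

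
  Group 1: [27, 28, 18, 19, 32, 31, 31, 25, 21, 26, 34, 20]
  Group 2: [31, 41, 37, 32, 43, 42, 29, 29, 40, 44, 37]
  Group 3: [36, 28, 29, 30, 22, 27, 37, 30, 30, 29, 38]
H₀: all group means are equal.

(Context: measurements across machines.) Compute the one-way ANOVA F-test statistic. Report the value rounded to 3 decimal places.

Group means [26.00, 36.82, 30.55], grand mean 30.971
SSB = Σnᵢ(x̄ᵢ−x̄)² = 674.607; SSW = ΣΣ(x−x̄ᵢ)² = 878.364
MSB = 674.607/2 = 337.3035; MSW = 878.364/31 = 28.3343
F = MSB/MSW = 11.9044
df = (2, 31)

test statistic = 11.904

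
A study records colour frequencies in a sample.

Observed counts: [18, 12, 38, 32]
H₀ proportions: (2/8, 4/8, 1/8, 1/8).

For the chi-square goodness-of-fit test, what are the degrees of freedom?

degrees of freedom = 3

df = k − 1 = 4 − 1 = 3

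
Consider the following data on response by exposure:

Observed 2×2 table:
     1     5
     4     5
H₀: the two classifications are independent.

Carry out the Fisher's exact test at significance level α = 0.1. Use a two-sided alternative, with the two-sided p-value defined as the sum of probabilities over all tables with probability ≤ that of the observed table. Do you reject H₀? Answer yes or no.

reject H₀: no

Margins: r₁=6, r₂=9, c₁=5, c₂=10, n=15
p_obs = C(6,1)·C(9,4)/C(15,5); sum pmf over tables with pmf ≤ p_obs
p-value (two-sided) = 0.58042
At α=0.1: p ≥ α → fail to reject H₀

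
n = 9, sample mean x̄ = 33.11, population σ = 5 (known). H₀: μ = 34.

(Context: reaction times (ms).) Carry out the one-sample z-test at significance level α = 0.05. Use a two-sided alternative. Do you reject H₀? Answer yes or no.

SE = σ/√n = 5/√9 = 1.6667
z = (x̄−μ₀)/SE = (33.11−34)/1.6667 = -0.5340
p-value (two-sided) = 0.59334
At α=0.05: p ≥ α → fail to reject H₀

reject H₀: no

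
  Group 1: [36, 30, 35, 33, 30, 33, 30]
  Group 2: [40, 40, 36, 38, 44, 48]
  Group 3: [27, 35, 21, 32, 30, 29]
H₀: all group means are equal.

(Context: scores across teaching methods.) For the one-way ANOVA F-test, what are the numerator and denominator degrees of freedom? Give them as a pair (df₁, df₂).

degrees of freedom = [2, 16]

k = 3 groups, N = 19 total
df = (k−1, N−k) = (3−1, 19−3) = (2, 16)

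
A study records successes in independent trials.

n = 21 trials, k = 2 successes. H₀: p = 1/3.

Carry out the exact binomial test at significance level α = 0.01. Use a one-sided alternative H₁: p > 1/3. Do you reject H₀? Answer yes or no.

reject H₀: no

Exact binomial: n=21, k=2, p₀=1/3=0.3333
P(X≥2) from Σ C(n,i)·p₀^i·(1−p₀)^(n−i)
p-value (one-sided, H₁ greater) = 0.99769
At α=0.01: p ≥ α → fail to reject H₀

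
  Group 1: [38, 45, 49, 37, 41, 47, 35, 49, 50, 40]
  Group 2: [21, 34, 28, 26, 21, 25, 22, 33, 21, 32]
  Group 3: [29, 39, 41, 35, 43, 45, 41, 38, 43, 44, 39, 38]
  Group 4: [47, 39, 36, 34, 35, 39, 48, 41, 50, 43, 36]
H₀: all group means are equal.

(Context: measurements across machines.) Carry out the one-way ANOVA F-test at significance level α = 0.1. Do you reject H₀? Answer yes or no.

reject H₀: yes

Group means [43.10, 26.30, 39.58, 40.73], grand mean 37.605
SSB = Σnᵢ(x̄ᵢ−x̄)² = 1734.181; SSW = ΣΣ(x−x̄ᵢ)² = 1050.098
MSB = 1734.181/3 = 578.0602; MSW = 1050.098/39 = 26.9256
F = MSB/MSW = 21.4688
df = (3, 39)
p-value (upper-tail) = 0.00000
At α=0.1: p < α → reject H₀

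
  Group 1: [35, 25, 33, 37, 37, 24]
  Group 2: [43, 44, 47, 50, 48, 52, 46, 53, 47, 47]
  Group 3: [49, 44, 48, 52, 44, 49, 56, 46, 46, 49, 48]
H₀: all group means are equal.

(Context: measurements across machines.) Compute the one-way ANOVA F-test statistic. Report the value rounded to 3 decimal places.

test statistic = 37.862

Group means [31.83, 47.70, 48.27], grand mean 44.407
SSB = Σnᵢ(x̄ᵢ−x̄)² = 1221.403; SSW = ΣΣ(x−x̄ᵢ)² = 387.115
MSB = 1221.403/2 = 610.7017; MSW = 387.115/24 = 16.1298
F = MSB/MSW = 37.8617
df = (2, 24)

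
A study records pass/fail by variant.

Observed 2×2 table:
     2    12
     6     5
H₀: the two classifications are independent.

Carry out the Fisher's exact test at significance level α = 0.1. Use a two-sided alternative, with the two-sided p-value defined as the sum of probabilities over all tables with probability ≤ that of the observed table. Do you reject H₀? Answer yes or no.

reject H₀: yes

Margins: r₁=14, r₂=11, c₁=8, c₂=17, n=25
p_obs = C(14,2)·C(11,6)/C(25,8); sum pmf over tables with pmf ≤ p_obs
p-value (two-sided) = 0.08098
At α=0.1: p < α → reject H₀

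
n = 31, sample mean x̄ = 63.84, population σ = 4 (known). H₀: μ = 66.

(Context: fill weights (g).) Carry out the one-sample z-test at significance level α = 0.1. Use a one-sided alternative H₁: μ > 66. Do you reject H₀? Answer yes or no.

SE = σ/√n = 4/√31 = 0.7184
z = (x̄−μ₀)/SE = (63.84−66)/0.7184 = -3.0066
p-value (one-sided, H₁ greater) = 0.99868
At α=0.1: p ≥ α → fail to reject H₀

reject H₀: no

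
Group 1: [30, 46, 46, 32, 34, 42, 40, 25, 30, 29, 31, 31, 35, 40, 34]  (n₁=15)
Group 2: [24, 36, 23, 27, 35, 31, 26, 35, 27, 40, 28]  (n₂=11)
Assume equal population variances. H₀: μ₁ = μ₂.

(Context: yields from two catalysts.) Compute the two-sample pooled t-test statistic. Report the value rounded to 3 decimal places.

x̄₁=35.000, s₁=6.381, n₁=15
x̄₂=30.182, s₂=5.564, n₂=11
s_p² = [14·6.381² + 10·5.564²]/24 = 36.6515
SE = √(s_p²·(1/15+1/11)) = 2.4032
t = (35.000−30.182)/2.4032 = 2.0049
df = 24

test statistic = 2.005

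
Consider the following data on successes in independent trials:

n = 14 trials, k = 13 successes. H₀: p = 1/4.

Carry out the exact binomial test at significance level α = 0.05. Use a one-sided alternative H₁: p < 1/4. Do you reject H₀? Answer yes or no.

reject H₀: no

Exact binomial: n=14, k=13, p₀=1/4=0.2500
P(X≤13) from Σ C(n,i)·p₀^i·(1−p₀)^(n−i)
p-value (one-sided, H₁ less) = 1.00000
At α=0.05: p ≥ α → fail to reject H₀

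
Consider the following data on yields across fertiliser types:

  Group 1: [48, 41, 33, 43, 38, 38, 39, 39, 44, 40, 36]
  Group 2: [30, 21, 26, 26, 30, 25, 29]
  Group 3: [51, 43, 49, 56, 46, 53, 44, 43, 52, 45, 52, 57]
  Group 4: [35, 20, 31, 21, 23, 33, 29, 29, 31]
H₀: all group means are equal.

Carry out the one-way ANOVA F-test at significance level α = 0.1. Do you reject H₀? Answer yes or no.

Group means [39.91, 26.71, 49.25, 28.00], grand mean 37.667
SSB = Σnᵢ(x̄ᵢ−x̄)² = 3346.079; SSW = ΣΣ(x−x̄ᵢ)² = 732.588
MSB = 3346.079/3 = 1115.3597; MSW = 732.588/35 = 20.9311
F = MSB/MSW = 53.2873
df = (3, 35)
p-value (upper-tail) = 0.00000
At α=0.1: p < α → reject H₀

reject H₀: yes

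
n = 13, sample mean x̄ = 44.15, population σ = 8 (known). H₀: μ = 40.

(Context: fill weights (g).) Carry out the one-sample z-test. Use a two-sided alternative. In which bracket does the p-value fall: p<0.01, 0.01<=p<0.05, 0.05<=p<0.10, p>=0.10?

p-value bracket: 0.05<=p<0.10

SE = σ/√n = 8/√13 = 2.2188
z = (x̄−μ₀)/SE = (44.15−40)/2.2188 = 1.8704
p-value (two-sided) = 0.06143
→ bracket: 0.05<=p<0.10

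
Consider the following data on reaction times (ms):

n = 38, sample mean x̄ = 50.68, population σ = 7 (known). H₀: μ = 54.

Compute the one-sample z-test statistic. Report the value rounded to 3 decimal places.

test statistic = -2.924

SE = σ/√n = 7/√38 = 1.1355
z = (x̄−μ₀)/SE = (50.68−54)/1.1355 = -2.9237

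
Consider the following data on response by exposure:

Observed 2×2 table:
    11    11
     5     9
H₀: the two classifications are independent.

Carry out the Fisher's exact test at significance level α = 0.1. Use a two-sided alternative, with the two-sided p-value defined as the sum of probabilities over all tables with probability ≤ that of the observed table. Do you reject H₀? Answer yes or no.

Margins: r₁=22, r₂=14, c₁=16, c₂=20, n=36
p_obs = C(22,11)·C(14,5)/C(36,16); sum pmf over tables with pmf ≤ p_obs
p-value (two-sided) = 0.50067
At α=0.1: p ≥ α → fail to reject H₀

reject H₀: no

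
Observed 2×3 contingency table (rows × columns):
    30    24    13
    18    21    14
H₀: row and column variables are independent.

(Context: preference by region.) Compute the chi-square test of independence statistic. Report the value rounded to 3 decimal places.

test statistic = 1.626

Row totals [67, 53], col totals [48, 45, 27], n=120
χ² = (30−26.80)²/26.80 + (24−25.12)²/25.12 + (13−15.07)²/15.07 + (18−21.20)²/21.20 + (21−19.88)²/19.88 + (14−11.93)²/11.93 = 1.6258
df = 2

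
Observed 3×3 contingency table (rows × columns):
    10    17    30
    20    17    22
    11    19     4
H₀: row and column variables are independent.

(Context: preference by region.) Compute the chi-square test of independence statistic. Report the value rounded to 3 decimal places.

test statistic = 18.032

Row totals [57, 59, 34], col totals [41, 53, 56], n=150
χ² = (10−15.58)²/15.58 + (17−20.14)²/20.14 + (30−21.28)²/21.28 + (20−16.13)²/16.13 + (17−20.85)²/20.85 + (22−22.03)²/22.03 + (11−9.29)²/9.29 + (19−12.01)²/12.01 + (4−12.69)²/12.69 = 18.0319
df = 4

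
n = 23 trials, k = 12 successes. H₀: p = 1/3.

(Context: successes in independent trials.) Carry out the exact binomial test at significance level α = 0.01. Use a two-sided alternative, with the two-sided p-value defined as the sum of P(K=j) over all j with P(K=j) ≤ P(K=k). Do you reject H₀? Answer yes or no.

Exact binomial: n=23, k=12, p₀=1/3=0.3333
P(X=j) = C(n,j)·p₀^j·(1−p₀)^(n−j); p = Σ P(X=j) over j with P(X=j) ≤ P(X=12)
p-value (two-sided) = 0.07453
At α=0.01: p ≥ α → fail to reject H₀

reject H₀: no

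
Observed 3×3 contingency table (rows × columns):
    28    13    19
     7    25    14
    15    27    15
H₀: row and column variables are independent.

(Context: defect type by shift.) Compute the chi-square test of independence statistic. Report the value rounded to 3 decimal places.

Row totals [60, 46, 57], col totals [50, 65, 48], n=163
χ² = (28−18.40)²/18.40 + (13−23.93)²/23.93 + (19−17.67)²/17.67 + (7−14.11)²/14.11 + (25−18.34)²/18.34 + (14−13.55)²/13.55 + (15−17.48)²/17.48 + (27−22.73)²/22.73 + (15−16.79)²/16.79 = 17.4511
df = 4

test statistic = 17.451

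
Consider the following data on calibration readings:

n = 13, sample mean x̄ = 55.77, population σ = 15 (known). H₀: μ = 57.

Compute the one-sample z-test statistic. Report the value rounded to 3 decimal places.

SE = σ/√n = 15/√13 = 4.1603
z = (x̄−μ₀)/SE = (55.77−57)/4.1603 = -0.2957

test statistic = -0.296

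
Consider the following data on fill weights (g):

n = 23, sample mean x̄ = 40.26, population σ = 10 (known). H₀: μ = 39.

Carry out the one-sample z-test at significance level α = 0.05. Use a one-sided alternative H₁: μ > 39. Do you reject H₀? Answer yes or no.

SE = σ/√n = 10/√23 = 2.0851
z = (x̄−μ₀)/SE = (40.26−39)/2.0851 = 0.6043
p-value (one-sided, H₁ greater) = 0.27283
At α=0.05: p ≥ α → fail to reject H₀

reject H₀: no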